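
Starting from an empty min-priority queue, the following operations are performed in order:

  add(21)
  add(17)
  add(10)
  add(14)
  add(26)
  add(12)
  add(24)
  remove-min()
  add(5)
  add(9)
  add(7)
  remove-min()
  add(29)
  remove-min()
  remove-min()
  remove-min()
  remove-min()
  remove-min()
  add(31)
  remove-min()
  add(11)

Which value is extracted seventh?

17

insert 21 → {21}
insert 17 → {17, 21}
insert 10 → {10, 17, 21}
insert 14 → {10, 14, 17, 21}
insert 26 → {10, 14, 17, 21, 26}
insert 12 → {10, 12, 14, 17, 21, 26}
insert 24 → {10, 12, 14, 17, 21, 24, 26}
remove-min → 10; now {12, 14, 17, 21, 24, 26}
insert 5 → {5, 12, 14, 17, 21, 24, 26}
insert 9 → {5, 9, 12, 14, 17, 21, 24, 26}
insert 7 → {5, 7, 9, 12, 14, 17, 21, 24, 26}
remove-min → 5; now {7, 9, 12, 14, 17, 21, 24, 26}
insert 29 → {7, 9, 12, 14, 17, 21, 24, 26, 29}
remove-min → 7; now {9, 12, 14, 17, 21, 24, 26, 29}
remove-min → 9; now {12, 14, 17, 21, 24, 26, 29}
remove-min → 12; now {14, 17, 21, 24, 26, 29}
remove-min → 14; now {17, 21, 24, 26, 29}
remove-min → 17; now {21, 24, 26, 29}
insert 31 → {21, 24, 26, 29, 31}
remove-min → 21; now {24, 26, 29, 31}
insert 11 → {11, 24, 26, 29, 31}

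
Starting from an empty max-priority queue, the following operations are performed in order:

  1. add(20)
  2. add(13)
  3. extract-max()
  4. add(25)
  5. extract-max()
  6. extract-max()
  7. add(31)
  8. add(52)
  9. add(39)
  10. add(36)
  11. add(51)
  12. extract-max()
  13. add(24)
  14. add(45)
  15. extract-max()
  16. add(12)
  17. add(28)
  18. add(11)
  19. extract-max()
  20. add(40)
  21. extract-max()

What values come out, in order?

[20, 25, 13, 52, 51, 45, 40]

insert 20 → {20}
insert 13 → {20, 13}
extract-max → 20; now {13}
insert 25 → {25, 13}
extract-max → 25; now {13}
extract-max → 13; now {}
insert 31 → {31}
insert 52 → {52, 31}
insert 39 → {52, 39, 31}
insert 36 → {52, 39, 36, 31}
insert 51 → {52, 51, 39, 36, 31}
extract-max → 52; now {51, 39, 36, 31}
insert 24 → {51, 39, 36, 31, 24}
insert 45 → {51, 45, 39, 36, 31, 24}
extract-max → 51; now {45, 39, 36, 31, 24}
insert 12 → {45, 39, 36, 31, 24, 12}
insert 28 → {45, 39, 36, 31, 28, 24, 12}
insert 11 → {45, 39, 36, 31, 28, 24, 12, 11}
extract-max → 45; now {39, 36, 31, 28, 24, 12, 11}
insert 40 → {40, 39, 36, 31, 28, 24, 12, 11}
extract-max → 40; now {39, 36, 31, 28, 24, 12, 11}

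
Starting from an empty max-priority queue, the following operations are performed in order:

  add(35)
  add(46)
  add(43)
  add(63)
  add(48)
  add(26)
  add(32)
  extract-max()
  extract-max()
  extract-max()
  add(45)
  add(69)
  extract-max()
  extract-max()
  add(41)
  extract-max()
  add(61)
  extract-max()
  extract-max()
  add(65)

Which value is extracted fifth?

insert 35 → {35}
insert 46 → {46, 35}
insert 43 → {46, 43, 35}
insert 63 → {63, 46, 43, 35}
insert 48 → {63, 48, 46, 43, 35}
insert 26 → {63, 48, 46, 43, 35, 26}
insert 32 → {63, 48, 46, 43, 35, 32, 26}
extract-max → 63; now {48, 46, 43, 35, 32, 26}
extract-max → 48; now {46, 43, 35, 32, 26}
extract-max → 46; now {43, 35, 32, 26}
insert 45 → {45, 43, 35, 32, 26}
insert 69 → {69, 45, 43, 35, 32, 26}
extract-max → 69; now {45, 43, 35, 32, 26}
extract-max → 45; now {43, 35, 32, 26}
insert 41 → {43, 41, 35, 32, 26}
extract-max → 43; now {41, 35, 32, 26}
insert 61 → {61, 41, 35, 32, 26}
extract-max → 61; now {41, 35, 32, 26}
extract-max → 41; now {35, 32, 26}
insert 65 → {65, 35, 32, 26}

45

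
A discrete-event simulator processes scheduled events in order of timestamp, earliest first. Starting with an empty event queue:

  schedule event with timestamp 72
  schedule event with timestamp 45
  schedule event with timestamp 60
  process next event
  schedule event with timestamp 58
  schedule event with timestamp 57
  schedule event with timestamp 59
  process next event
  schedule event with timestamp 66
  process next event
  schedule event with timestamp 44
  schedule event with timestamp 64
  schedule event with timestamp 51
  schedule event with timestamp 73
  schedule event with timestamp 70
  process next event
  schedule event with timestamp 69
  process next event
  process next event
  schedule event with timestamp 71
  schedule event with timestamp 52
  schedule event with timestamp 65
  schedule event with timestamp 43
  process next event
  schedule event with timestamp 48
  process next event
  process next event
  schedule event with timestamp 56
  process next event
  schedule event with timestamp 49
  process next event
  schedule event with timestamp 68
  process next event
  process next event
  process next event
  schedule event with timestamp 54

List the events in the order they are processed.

[45, 57, 58, 44, 51, 59, 43, 48, 52, 56, 49, 60, 64, 65]

insert 72 → {72}
insert 45 → {45, 72}
insert 60 → {45, 60, 72}
process next event → 45; now {60, 72}
insert 58 → {58, 60, 72}
insert 57 → {57, 58, 60, 72}
insert 59 → {57, 58, 59, 60, 72}
process next event → 57; now {58, 59, 60, 72}
insert 66 → {58, 59, 60, 66, 72}
process next event → 58; now {59, 60, 66, 72}
insert 44 → {44, 59, 60, 66, 72}
insert 64 → {44, 59, 60, 64, 66, 72}
insert 51 → {44, 51, 59, 60, 64, 66, 72}
insert 73 → {44, 51, 59, 60, 64, 66, 72, 73}
insert 70 → {44, 51, 59, 60, 64, 66, 70, 72, 73}
process next event → 44; now {51, 59, 60, 64, 66, 70, 72, 73}
insert 69 → {51, 59, 60, 64, 66, 69, 70, 72, 73}
process next event → 51; now {59, 60, 64, 66, 69, 70, 72, 73}
process next event → 59; now {60, 64, 66, 69, 70, 72, 73}
insert 71 → {60, 64, 66, 69, 70, 71, 72, 73}
insert 52 → {52, 60, 64, 66, 69, 70, 71, 72, 73}
insert 65 → {52, 60, 64, 65, 66, 69, 70, 71, 72, 73}
insert 43 → {43, 52, 60, 64, 65, 66, 69, 70, 71, 72, 73}
process next event → 43; now {52, 60, 64, 65, 66, 69, 70, 71, 72, 73}
insert 48 → {48, 52, 60, 64, 65, 66, 69, 70, 71, 72, 73}
process next event → 48; now {52, 60, 64, 65, 66, 69, 70, 71, 72, 73}
process next event → 52; now {60, 64, 65, 66, 69, 70, 71, 72, 73}
insert 56 → {56, 60, 64, 65, 66, 69, 70, 71, 72, 73}
process next event → 56; now {60, 64, 65, 66, 69, 70, 71, 72, 73}
insert 49 → {49, 60, 64, 65, 66, 69, 70, 71, 72, 73}
process next event → 49; now {60, 64, 65, 66, 69, 70, 71, 72, 73}
insert 68 → {60, 64, 65, 66, 68, 69, 70, 71, 72, 73}
process next event → 60; now {64, 65, 66, 68, 69, 70, 71, 72, 73}
process next event → 64; now {65, 66, 68, 69, 70, 71, 72, 73}
process next event → 65; now {66, 68, 69, 70, 71, 72, 73}
insert 54 → {54, 66, 68, 69, 70, 71, 72, 73}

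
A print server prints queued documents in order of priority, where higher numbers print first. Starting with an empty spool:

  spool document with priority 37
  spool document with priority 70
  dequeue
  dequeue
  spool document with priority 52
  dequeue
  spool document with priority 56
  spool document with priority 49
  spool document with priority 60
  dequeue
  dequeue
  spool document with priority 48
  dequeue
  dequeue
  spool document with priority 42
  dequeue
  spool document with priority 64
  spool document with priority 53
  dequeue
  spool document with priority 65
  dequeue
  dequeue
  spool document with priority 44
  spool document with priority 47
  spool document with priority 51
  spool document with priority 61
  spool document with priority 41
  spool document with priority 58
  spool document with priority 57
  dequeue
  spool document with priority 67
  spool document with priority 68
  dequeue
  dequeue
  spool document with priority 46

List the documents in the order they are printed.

insert 37 → {37}
insert 70 → {70, 37}
dequeue → 70; now {37}
dequeue → 37; now {}
insert 52 → {52}
dequeue → 52; now {}
insert 56 → {56}
insert 49 → {56, 49}
insert 60 → {60, 56, 49}
dequeue → 60; now {56, 49}
dequeue → 56; now {49}
insert 48 → {49, 48}
dequeue → 49; now {48}
dequeue → 48; now {}
insert 42 → {42}
dequeue → 42; now {}
insert 64 → {64}
insert 53 → {64, 53}
dequeue → 64; now {53}
insert 65 → {65, 53}
dequeue → 65; now {53}
dequeue → 53; now {}
insert 44 → {44}
insert 47 → {47, 44}
insert 51 → {51, 47, 44}
insert 61 → {61, 51, 47, 44}
insert 41 → {61, 51, 47, 44, 41}
insert 58 → {61, 58, 51, 47, 44, 41}
insert 57 → {61, 58, 57, 51, 47, 44, 41}
dequeue → 61; now {58, 57, 51, 47, 44, 41}
insert 67 → {67, 58, 57, 51, 47, 44, 41}
insert 68 → {68, 67, 58, 57, 51, 47, 44, 41}
dequeue → 68; now {67, 58, 57, 51, 47, 44, 41}
dequeue → 67; now {58, 57, 51, 47, 44, 41}
insert 46 → {58, 57, 51, 47, 46, 44, 41}

70, 37, 52, 60, 56, 49, 48, 42, 64, 65, 53, 61, 68, 67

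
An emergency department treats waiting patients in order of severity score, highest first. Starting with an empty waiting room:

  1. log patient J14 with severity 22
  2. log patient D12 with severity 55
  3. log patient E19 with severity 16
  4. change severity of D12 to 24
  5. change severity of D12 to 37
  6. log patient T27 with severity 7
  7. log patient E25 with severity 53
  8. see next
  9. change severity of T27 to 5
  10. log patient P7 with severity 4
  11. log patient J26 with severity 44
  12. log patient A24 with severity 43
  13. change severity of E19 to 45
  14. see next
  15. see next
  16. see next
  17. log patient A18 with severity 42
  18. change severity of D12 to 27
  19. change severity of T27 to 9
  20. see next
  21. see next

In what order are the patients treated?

E25 → E19 → J26 → A24 → A18 → D12

add J14 (severity 22) → {J14:22}
add D12 (severity 55) → {D12:55, J14:22}
add E19 (severity 16) → {D12:55, J14:22, E19:16}
update D12 to severity 24 → {D12:24, J14:22, E19:16}
update D12 to severity 37 → {D12:37, J14:22, E19:16}
add T27 (severity 7) → {D12:37, J14:22, E19:16, T27:7}
add E25 (severity 53) → {E25:53, D12:37, J14:22, E19:16, T27:7}
see next → E25; now {D12:37, J14:22, E19:16, T27:7}
update T27 to severity 5 → {D12:37, J14:22, E19:16, T27:5}
add P7 (severity 4) → {D12:37, J14:22, E19:16, T27:5, P7:4}
add J26 (severity 44) → {J26:44, D12:37, J14:22, E19:16, T27:5, P7:4}
add A24 (severity 43) → {J26:44, A24:43, D12:37, J14:22, E19:16, T27:5, P7:4}
update E19 to severity 45 → {E19:45, J26:44, A24:43, D12:37, J14:22, T27:5, P7:4}
see next → E19; now {J26:44, A24:43, D12:37, J14:22, T27:5, P7:4}
see next → J26; now {A24:43, D12:37, J14:22, T27:5, P7:4}
see next → A24; now {D12:37, J14:22, T27:5, P7:4}
add A18 (severity 42) → {A18:42, D12:37, J14:22, T27:5, P7:4}
update D12 to severity 27 → {A18:42, D12:27, J14:22, T27:5, P7:4}
update T27 to severity 9 → {A18:42, D12:27, J14:22, T27:9, P7:4}
see next → A18; now {D12:27, J14:22, T27:9, P7:4}
see next → D12; now {J14:22, T27:9, P7:4}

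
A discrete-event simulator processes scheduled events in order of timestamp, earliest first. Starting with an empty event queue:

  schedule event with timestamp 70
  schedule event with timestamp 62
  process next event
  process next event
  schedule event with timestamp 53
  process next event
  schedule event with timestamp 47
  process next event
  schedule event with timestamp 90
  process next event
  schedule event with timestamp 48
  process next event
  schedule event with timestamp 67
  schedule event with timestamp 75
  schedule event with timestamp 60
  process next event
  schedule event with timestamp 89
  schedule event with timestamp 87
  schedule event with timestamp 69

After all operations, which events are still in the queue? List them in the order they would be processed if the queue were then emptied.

67, 69, 75, 87, 89

insert 70 → {70}
insert 62 → {62, 70}
process next event → 62; now {70}
process next event → 70; now {}
insert 53 → {53}
process next event → 53; now {}
insert 47 → {47}
process next event → 47; now {}
insert 90 → {90}
process next event → 90; now {}
insert 48 → {48}
process next event → 48; now {}
insert 67 → {67}
insert 75 → {67, 75}
insert 60 → {60, 67, 75}
process next event → 60; now {67, 75}
insert 89 → {67, 75, 89}
insert 87 → {67, 75, 87, 89}
insert 69 → {67, 69, 75, 87, 89}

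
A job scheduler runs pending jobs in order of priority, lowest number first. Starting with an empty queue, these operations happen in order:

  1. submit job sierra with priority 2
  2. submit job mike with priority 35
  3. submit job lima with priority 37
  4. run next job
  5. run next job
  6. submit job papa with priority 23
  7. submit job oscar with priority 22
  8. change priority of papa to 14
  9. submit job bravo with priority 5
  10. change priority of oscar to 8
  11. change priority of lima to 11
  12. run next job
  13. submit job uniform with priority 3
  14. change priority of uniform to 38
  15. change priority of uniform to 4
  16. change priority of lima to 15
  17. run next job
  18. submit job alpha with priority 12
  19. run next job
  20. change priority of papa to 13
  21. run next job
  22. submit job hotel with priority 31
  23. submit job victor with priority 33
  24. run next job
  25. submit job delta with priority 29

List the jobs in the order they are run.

[sierra, mike, bravo, uniform, oscar, alpha, papa]

add sierra (priority 2) → {sierra:2}
add mike (priority 35) → {sierra:2, mike:35}
add lima (priority 37) → {sierra:2, mike:35, lima:37}
run next job → sierra; now {mike:35, lima:37}
run next job → mike; now {lima:37}
add papa (priority 23) → {papa:23, lima:37}
add oscar (priority 22) → {oscar:22, papa:23, lima:37}
update papa to priority 14 → {papa:14, oscar:22, lima:37}
add bravo (priority 5) → {bravo:5, papa:14, oscar:22, lima:37}
update oscar to priority 8 → {bravo:5, oscar:8, papa:14, lima:37}
update lima to priority 11 → {bravo:5, oscar:8, lima:11, papa:14}
run next job → bravo; now {oscar:8, lima:11, papa:14}
add uniform (priority 3) → {uniform:3, oscar:8, lima:11, papa:14}
update uniform to priority 38 → {oscar:8, lima:11, papa:14, uniform:38}
update uniform to priority 4 → {uniform:4, oscar:8, lima:11, papa:14}
update lima to priority 15 → {uniform:4, oscar:8, papa:14, lima:15}
run next job → uniform; now {oscar:8, papa:14, lima:15}
add alpha (priority 12) → {oscar:8, alpha:12, papa:14, lima:15}
run next job → oscar; now {alpha:12, papa:14, lima:15}
update papa to priority 13 → {alpha:12, papa:13, lima:15}
run next job → alpha; now {papa:13, lima:15}
add hotel (priority 31) → {papa:13, lima:15, hotel:31}
add victor (priority 33) → {papa:13, lima:15, hotel:31, victor:33}
run next job → papa; now {lima:15, hotel:31, victor:33}
add delta (priority 29) → {lima:15, delta:29, hotel:31, victor:33}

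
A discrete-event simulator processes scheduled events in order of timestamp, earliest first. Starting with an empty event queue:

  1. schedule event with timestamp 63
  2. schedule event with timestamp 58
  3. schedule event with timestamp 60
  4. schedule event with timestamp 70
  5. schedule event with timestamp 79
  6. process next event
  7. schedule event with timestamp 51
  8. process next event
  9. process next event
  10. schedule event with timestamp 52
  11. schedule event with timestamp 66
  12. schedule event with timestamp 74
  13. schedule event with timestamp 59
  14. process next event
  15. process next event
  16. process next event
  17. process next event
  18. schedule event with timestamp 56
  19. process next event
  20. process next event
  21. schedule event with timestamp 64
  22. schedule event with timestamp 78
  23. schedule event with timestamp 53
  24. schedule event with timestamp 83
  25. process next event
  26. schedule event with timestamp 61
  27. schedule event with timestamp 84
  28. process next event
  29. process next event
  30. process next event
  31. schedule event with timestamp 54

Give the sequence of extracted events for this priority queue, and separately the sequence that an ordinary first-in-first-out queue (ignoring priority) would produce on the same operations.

priority queue: 58, 51, 60, 52, 59, 63, 66, 56, 70, 53, 61, 64, 74; FIFO queue: [63, 58, 60, 70, 79, 51, 52, 66, 74, 59, 56, 64, 78]

insert 63 → {63}
insert 58 → {58, 63}
insert 60 → {58, 60, 63}
insert 70 → {58, 60, 63, 70}
insert 79 → {58, 60, 63, 70, 79}
process next event → 58; now {60, 63, 70, 79}
insert 51 → {51, 60, 63, 70, 79}
process next event → 51; now {60, 63, 70, 79}
process next event → 60; now {63, 70, 79}
insert 52 → {52, 63, 70, 79}
insert 66 → {52, 63, 66, 70, 79}
insert 74 → {52, 63, 66, 70, 74, 79}
insert 59 → {52, 59, 63, 66, 70, 74, 79}
process next event → 52; now {59, 63, 66, 70, 74, 79}
process next event → 59; now {63, 66, 70, 74, 79}
process next event → 63; now {66, 70, 74, 79}
process next event → 66; now {70, 74, 79}
insert 56 → {56, 70, 74, 79}
process next event → 56; now {70, 74, 79}
process next event → 70; now {74, 79}
insert 64 → {64, 74, 79}
insert 78 → {64, 74, 78, 79}
insert 53 → {53, 64, 74, 78, 79}
insert 83 → {53, 64, 74, 78, 79, 83}
process next event → 53; now {64, 74, 78, 79, 83}
insert 61 → {61, 64, 74, 78, 79, 83}
insert 84 → {61, 64, 74, 78, 79, 83, 84}
process next event → 61; now {64, 74, 78, 79, 83, 84}
process next event → 64; now {74, 78, 79, 83, 84}
process next event → 74; now {78, 79, 83, 84}
insert 54 → {54, 78, 79, 83, 84}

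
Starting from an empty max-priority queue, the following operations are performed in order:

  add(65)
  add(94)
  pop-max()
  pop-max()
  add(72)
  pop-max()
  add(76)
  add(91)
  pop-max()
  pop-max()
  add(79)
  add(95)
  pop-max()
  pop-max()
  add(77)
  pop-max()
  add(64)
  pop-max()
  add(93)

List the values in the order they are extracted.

insert 65 → {65}
insert 94 → {94, 65}
pop-max → 94; now {65}
pop-max → 65; now {}
insert 72 → {72}
pop-max → 72; now {}
insert 76 → {76}
insert 91 → {91, 76}
pop-max → 91; now {76}
pop-max → 76; now {}
insert 79 → {79}
insert 95 → {95, 79}
pop-max → 95; now {79}
pop-max → 79; now {}
insert 77 → {77}
pop-max → 77; now {}
insert 64 → {64}
pop-max → 64; now {}
insert 93 → {93}

94 → 65 → 72 → 91 → 76 → 95 → 79 → 77 → 64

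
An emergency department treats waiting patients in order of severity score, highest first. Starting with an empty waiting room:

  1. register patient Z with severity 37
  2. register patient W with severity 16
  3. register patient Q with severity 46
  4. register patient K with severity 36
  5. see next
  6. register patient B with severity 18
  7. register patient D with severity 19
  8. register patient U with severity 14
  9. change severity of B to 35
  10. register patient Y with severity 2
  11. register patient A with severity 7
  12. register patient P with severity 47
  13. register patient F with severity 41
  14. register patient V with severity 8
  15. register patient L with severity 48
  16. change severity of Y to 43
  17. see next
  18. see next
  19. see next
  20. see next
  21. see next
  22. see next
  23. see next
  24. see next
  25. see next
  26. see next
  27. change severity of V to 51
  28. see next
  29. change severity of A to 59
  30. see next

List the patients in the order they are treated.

[Q, L, P, Y, F, Z, K, B, D, W, U, V, A]

add Z (severity 37) → {Z:37}
add W (severity 16) → {Z:37, W:16}
add Q (severity 46) → {Q:46, Z:37, W:16}
add K (severity 36) → {Q:46, Z:37, K:36, W:16}
see next → Q; now {Z:37, K:36, W:16}
add B (severity 18) → {Z:37, K:36, B:18, W:16}
add D (severity 19) → {Z:37, K:36, D:19, B:18, W:16}
add U (severity 14) → {Z:37, K:36, D:19, B:18, W:16, U:14}
update B to severity 35 → {Z:37, K:36, B:35, D:19, W:16, U:14}
add Y (severity 2) → {Z:37, K:36, B:35, D:19, W:16, U:14, Y:2}
add A (severity 7) → {Z:37, K:36, B:35, D:19, W:16, U:14, A:7, Y:2}
add P (severity 47) → {P:47, Z:37, K:36, B:35, D:19, W:16, U:14, A:7, Y:2}
add F (severity 41) → {P:47, F:41, Z:37, K:36, B:35, D:19, W:16, U:14, A:7, Y:2}
add V (severity 8) → {P:47, F:41, Z:37, K:36, B:35, D:19, W:16, U:14, V:8, A:7, Y:2}
add L (severity 48) → {L:48, P:47, F:41, Z:37, K:36, B:35, D:19, W:16, U:14, V:8, A:7, Y:2}
update Y to severity 43 → {L:48, P:47, Y:43, F:41, Z:37, K:36, B:35, D:19, W:16, U:14, V:8, A:7}
see next → L; now {P:47, Y:43, F:41, Z:37, K:36, B:35, D:19, W:16, U:14, V:8, A:7}
see next → P; now {Y:43, F:41, Z:37, K:36, B:35, D:19, W:16, U:14, V:8, A:7}
see next → Y; now {F:41, Z:37, K:36, B:35, D:19, W:16, U:14, V:8, A:7}
see next → F; now {Z:37, K:36, B:35, D:19, W:16, U:14, V:8, A:7}
see next → Z; now {K:36, B:35, D:19, W:16, U:14, V:8, A:7}
see next → K; now {B:35, D:19, W:16, U:14, V:8, A:7}
see next → B; now {D:19, W:16, U:14, V:8, A:7}
see next → D; now {W:16, U:14, V:8, A:7}
see next → W; now {U:14, V:8, A:7}
see next → U; now {V:8, A:7}
update V to severity 51 → {V:51, A:7}
see next → V; now {A:7}
update A to severity 59 → {A:59}
see next → A; now {}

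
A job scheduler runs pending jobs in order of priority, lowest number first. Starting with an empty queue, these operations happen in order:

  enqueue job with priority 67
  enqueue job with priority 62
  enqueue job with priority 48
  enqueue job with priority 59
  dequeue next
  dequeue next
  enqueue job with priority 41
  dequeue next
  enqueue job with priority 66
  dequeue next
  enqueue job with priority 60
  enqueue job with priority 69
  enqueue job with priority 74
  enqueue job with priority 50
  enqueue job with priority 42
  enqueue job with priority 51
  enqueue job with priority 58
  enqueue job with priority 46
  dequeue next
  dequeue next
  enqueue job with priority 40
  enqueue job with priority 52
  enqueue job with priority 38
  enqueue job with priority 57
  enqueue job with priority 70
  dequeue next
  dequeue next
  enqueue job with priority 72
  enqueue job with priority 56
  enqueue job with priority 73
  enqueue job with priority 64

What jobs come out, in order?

48 → 59 → 41 → 62 → 42 → 46 → 38 → 40

insert 67 → {67}
insert 62 → {62, 67}
insert 48 → {48, 62, 67}
insert 59 → {48, 59, 62, 67}
dequeue next → 48; now {59, 62, 67}
dequeue next → 59; now {62, 67}
insert 41 → {41, 62, 67}
dequeue next → 41; now {62, 67}
insert 66 → {62, 66, 67}
dequeue next → 62; now {66, 67}
insert 60 → {60, 66, 67}
insert 69 → {60, 66, 67, 69}
insert 74 → {60, 66, 67, 69, 74}
insert 50 → {50, 60, 66, 67, 69, 74}
insert 42 → {42, 50, 60, 66, 67, 69, 74}
insert 51 → {42, 50, 51, 60, 66, 67, 69, 74}
insert 58 → {42, 50, 51, 58, 60, 66, 67, 69, 74}
insert 46 → {42, 46, 50, 51, 58, 60, 66, 67, 69, 74}
dequeue next → 42; now {46, 50, 51, 58, 60, 66, 67, 69, 74}
dequeue next → 46; now {50, 51, 58, 60, 66, 67, 69, 74}
insert 40 → {40, 50, 51, 58, 60, 66, 67, 69, 74}
insert 52 → {40, 50, 51, 52, 58, 60, 66, 67, 69, 74}
insert 38 → {38, 40, 50, 51, 52, 58, 60, 66, 67, 69, 74}
insert 57 → {38, 40, 50, 51, 52, 57, 58, 60, 66, 67, 69, 74}
insert 70 → {38, 40, 50, 51, 52, 57, 58, 60, 66, 67, 69, 70, 74}
dequeue next → 38; now {40, 50, 51, 52, 57, 58, 60, 66, 67, 69, 70, 74}
dequeue next → 40; now {50, 51, 52, 57, 58, 60, 66, 67, 69, 70, 74}
insert 72 → {50, 51, 52, 57, 58, 60, 66, 67, 69, 70, 72, 74}
insert 56 → {50, 51, 52, 56, 57, 58, 60, 66, 67, 69, 70, 72, 74}
insert 73 → {50, 51, 52, 56, 57, 58, 60, 66, 67, 69, 70, 72, 73, 74}
insert 64 → {50, 51, 52, 56, 57, 58, 60, 64, 66, 67, 69, 70, 72, 73, 74}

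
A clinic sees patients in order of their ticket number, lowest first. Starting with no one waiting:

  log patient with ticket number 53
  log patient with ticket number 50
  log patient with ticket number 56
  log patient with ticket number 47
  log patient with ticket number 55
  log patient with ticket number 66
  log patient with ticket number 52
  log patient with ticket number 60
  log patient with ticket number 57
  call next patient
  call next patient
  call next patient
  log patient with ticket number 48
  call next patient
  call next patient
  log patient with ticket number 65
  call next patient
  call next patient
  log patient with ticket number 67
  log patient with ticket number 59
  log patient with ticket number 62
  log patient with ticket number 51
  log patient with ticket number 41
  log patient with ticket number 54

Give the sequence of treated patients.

[47, 50, 52, 48, 53, 55, 56]

insert 53 → {53}
insert 50 → {50, 53}
insert 56 → {50, 53, 56}
insert 47 → {47, 50, 53, 56}
insert 55 → {47, 50, 53, 55, 56}
insert 66 → {47, 50, 53, 55, 56, 66}
insert 52 → {47, 50, 52, 53, 55, 56, 66}
insert 60 → {47, 50, 52, 53, 55, 56, 60, 66}
insert 57 → {47, 50, 52, 53, 55, 56, 57, 60, 66}
call next patient → 47; now {50, 52, 53, 55, 56, 57, 60, 66}
call next patient → 50; now {52, 53, 55, 56, 57, 60, 66}
call next patient → 52; now {53, 55, 56, 57, 60, 66}
insert 48 → {48, 53, 55, 56, 57, 60, 66}
call next patient → 48; now {53, 55, 56, 57, 60, 66}
call next patient → 53; now {55, 56, 57, 60, 66}
insert 65 → {55, 56, 57, 60, 65, 66}
call next patient → 55; now {56, 57, 60, 65, 66}
call next patient → 56; now {57, 60, 65, 66}
insert 67 → {57, 60, 65, 66, 67}
insert 59 → {57, 59, 60, 65, 66, 67}
insert 62 → {57, 59, 60, 62, 65, 66, 67}
insert 51 → {51, 57, 59, 60, 62, 65, 66, 67}
insert 41 → {41, 51, 57, 59, 60, 62, 65, 66, 67}
insert 54 → {41, 51, 54, 57, 59, 60, 62, 65, 66, 67}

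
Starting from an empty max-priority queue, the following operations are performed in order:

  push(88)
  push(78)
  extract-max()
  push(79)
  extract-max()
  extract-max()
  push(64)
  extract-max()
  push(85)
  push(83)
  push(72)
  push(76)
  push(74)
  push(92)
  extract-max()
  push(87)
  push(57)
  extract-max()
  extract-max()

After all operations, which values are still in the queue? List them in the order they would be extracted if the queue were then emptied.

[83, 76, 74, 72, 57]

insert 88 → {88}
insert 78 → {88, 78}
extract-max → 88; now {78}
insert 79 → {79, 78}
extract-max → 79; now {78}
extract-max → 78; now {}
insert 64 → {64}
extract-max → 64; now {}
insert 85 → {85}
insert 83 → {85, 83}
insert 72 → {85, 83, 72}
insert 76 → {85, 83, 76, 72}
insert 74 → {85, 83, 76, 74, 72}
insert 92 → {92, 85, 83, 76, 74, 72}
extract-max → 92; now {85, 83, 76, 74, 72}
insert 87 → {87, 85, 83, 76, 74, 72}
insert 57 → {87, 85, 83, 76, 74, 72, 57}
extract-max → 87; now {85, 83, 76, 74, 72, 57}
extract-max → 85; now {83, 76, 74, 72, 57}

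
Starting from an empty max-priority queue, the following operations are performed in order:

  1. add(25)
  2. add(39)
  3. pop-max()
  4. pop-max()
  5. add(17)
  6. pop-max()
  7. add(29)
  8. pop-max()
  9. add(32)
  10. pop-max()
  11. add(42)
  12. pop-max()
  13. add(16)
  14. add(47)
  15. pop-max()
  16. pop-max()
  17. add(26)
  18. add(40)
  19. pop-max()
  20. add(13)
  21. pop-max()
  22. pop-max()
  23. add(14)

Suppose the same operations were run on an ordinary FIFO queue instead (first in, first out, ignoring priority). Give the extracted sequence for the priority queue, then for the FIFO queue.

insert 25 → {25}
insert 39 → {39, 25}
pop-max → 39; now {25}
pop-max → 25; now {}
insert 17 → {17}
pop-max → 17; now {}
insert 29 → {29}
pop-max → 29; now {}
insert 32 → {32}
pop-max → 32; now {}
insert 42 → {42}
pop-max → 42; now {}
insert 16 → {16}
insert 47 → {47, 16}
pop-max → 47; now {16}
pop-max → 16; now {}
insert 26 → {26}
insert 40 → {40, 26}
pop-max → 40; now {26}
insert 13 → {26, 13}
pop-max → 26; now {13}
pop-max → 13; now {}
insert 14 → {14}

priority queue: 39 → 25 → 17 → 29 → 32 → 42 → 47 → 16 → 40 → 26 → 13; FIFO queue: [25, 39, 17, 29, 32, 42, 16, 47, 26, 40, 13]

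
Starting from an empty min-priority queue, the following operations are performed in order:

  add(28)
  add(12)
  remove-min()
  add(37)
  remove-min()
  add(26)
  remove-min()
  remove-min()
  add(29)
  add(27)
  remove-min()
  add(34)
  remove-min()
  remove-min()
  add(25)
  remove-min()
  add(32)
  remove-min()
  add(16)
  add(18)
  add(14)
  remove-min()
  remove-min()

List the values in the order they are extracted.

12 → 28 → 26 → 37 → 27 → 29 → 34 → 25 → 32 → 14 → 16

insert 28 → {28}
insert 12 → {12, 28}
remove-min → 12; now {28}
insert 37 → {28, 37}
remove-min → 28; now {37}
insert 26 → {26, 37}
remove-min → 26; now {37}
remove-min → 37; now {}
insert 29 → {29}
insert 27 → {27, 29}
remove-min → 27; now {29}
insert 34 → {29, 34}
remove-min → 29; now {34}
remove-min → 34; now {}
insert 25 → {25}
remove-min → 25; now {}
insert 32 → {32}
remove-min → 32; now {}
insert 16 → {16}
insert 18 → {16, 18}
insert 14 → {14, 16, 18}
remove-min → 14; now {16, 18}
remove-min → 16; now {18}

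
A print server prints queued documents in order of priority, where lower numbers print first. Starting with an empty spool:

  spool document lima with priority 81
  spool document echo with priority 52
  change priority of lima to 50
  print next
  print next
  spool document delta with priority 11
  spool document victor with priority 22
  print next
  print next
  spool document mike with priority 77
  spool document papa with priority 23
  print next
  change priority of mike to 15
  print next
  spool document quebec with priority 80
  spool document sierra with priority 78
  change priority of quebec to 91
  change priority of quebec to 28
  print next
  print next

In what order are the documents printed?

[lima, echo, delta, victor, papa, mike, quebec, sierra]

add lima (priority 81) → {lima:81}
add echo (priority 52) → {echo:52, lima:81}
update lima to priority 50 → {lima:50, echo:52}
print next → lima; now {echo:52}
print next → echo; now {}
add delta (priority 11) → {delta:11}
add victor (priority 22) → {delta:11, victor:22}
print next → delta; now {victor:22}
print next → victor; now {}
add mike (priority 77) → {mike:77}
add papa (priority 23) → {papa:23, mike:77}
print next → papa; now {mike:77}
update mike to priority 15 → {mike:15}
print next → mike; now {}
add quebec (priority 80) → {quebec:80}
add sierra (priority 78) → {sierra:78, quebec:80}
update quebec to priority 91 → {sierra:78, quebec:91}
update quebec to priority 28 → {quebec:28, sierra:78}
print next → quebec; now {sierra:78}
print next → sierra; now {}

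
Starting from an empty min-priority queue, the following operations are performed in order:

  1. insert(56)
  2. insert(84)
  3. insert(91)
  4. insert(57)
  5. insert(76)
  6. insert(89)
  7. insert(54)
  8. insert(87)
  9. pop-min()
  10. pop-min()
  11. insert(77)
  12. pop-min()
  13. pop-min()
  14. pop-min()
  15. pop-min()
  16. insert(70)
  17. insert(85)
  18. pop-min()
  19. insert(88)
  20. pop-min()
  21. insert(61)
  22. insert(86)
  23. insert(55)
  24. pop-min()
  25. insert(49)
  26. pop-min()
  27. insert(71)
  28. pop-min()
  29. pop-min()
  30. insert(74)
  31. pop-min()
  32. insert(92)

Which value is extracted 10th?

insert 56 → {56}
insert 84 → {56, 84}
insert 91 → {56, 84, 91}
insert 57 → {56, 57, 84, 91}
insert 76 → {56, 57, 76, 84, 91}
insert 89 → {56, 57, 76, 84, 89, 91}
insert 54 → {54, 56, 57, 76, 84, 89, 91}
insert 87 → {54, 56, 57, 76, 84, 87, 89, 91}
pop-min → 54; now {56, 57, 76, 84, 87, 89, 91}
pop-min → 56; now {57, 76, 84, 87, 89, 91}
insert 77 → {57, 76, 77, 84, 87, 89, 91}
pop-min → 57; now {76, 77, 84, 87, 89, 91}
pop-min → 76; now {77, 84, 87, 89, 91}
pop-min → 77; now {84, 87, 89, 91}
pop-min → 84; now {87, 89, 91}
insert 70 → {70, 87, 89, 91}
insert 85 → {70, 85, 87, 89, 91}
pop-min → 70; now {85, 87, 89, 91}
insert 88 → {85, 87, 88, 89, 91}
pop-min → 85; now {87, 88, 89, 91}
insert 61 → {61, 87, 88, 89, 91}
insert 86 → {61, 86, 87, 88, 89, 91}
insert 55 → {55, 61, 86, 87, 88, 89, 91}
pop-min → 55; now {61, 86, 87, 88, 89, 91}
insert 49 → {49, 61, 86, 87, 88, 89, 91}
pop-min → 49; now {61, 86, 87, 88, 89, 91}
insert 71 → {61, 71, 86, 87, 88, 89, 91}
pop-min → 61; now {71, 86, 87, 88, 89, 91}
pop-min → 71; now {86, 87, 88, 89, 91}
insert 74 → {74, 86, 87, 88, 89, 91}
pop-min → 74; now {86, 87, 88, 89, 91}
insert 92 → {86, 87, 88, 89, 91, 92}

49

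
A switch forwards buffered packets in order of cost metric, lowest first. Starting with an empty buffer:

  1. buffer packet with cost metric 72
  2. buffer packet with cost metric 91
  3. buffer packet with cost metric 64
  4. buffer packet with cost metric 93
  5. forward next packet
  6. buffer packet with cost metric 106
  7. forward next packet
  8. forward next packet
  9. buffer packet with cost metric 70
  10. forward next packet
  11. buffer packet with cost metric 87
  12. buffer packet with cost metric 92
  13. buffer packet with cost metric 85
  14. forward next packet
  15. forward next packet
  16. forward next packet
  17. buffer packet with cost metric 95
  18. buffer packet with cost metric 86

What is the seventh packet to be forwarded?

insert 72 → {72}
insert 91 → {72, 91}
insert 64 → {64, 72, 91}
insert 93 → {64, 72, 91, 93}
forward next packet → 64; now {72, 91, 93}
insert 106 → {72, 91, 93, 106}
forward next packet → 72; now {91, 93, 106}
forward next packet → 91; now {93, 106}
insert 70 → {70, 93, 106}
forward next packet → 70; now {93, 106}
insert 87 → {87, 93, 106}
insert 92 → {87, 92, 93, 106}
insert 85 → {85, 87, 92, 93, 106}
forward next packet → 85; now {87, 92, 93, 106}
forward next packet → 87; now {92, 93, 106}
forward next packet → 92; now {93, 106}
insert 95 → {93, 95, 106}
insert 86 → {86, 93, 95, 106}

92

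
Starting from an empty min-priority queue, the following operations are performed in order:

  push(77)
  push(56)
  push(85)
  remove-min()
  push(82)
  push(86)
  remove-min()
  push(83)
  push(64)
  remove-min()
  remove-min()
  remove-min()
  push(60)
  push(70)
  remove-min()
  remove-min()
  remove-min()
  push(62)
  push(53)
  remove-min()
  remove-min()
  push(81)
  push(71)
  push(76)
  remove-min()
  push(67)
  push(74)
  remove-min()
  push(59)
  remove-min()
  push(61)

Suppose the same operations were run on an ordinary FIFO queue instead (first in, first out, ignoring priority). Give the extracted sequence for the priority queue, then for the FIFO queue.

insert 77 → {77}
insert 56 → {56, 77}
insert 85 → {56, 77, 85}
remove-min → 56; now {77, 85}
insert 82 → {77, 82, 85}
insert 86 → {77, 82, 85, 86}
remove-min → 77; now {82, 85, 86}
insert 83 → {82, 83, 85, 86}
insert 64 → {64, 82, 83, 85, 86}
remove-min → 64; now {82, 83, 85, 86}
remove-min → 82; now {83, 85, 86}
remove-min → 83; now {85, 86}
insert 60 → {60, 85, 86}
insert 70 → {60, 70, 85, 86}
remove-min → 60; now {70, 85, 86}
remove-min → 70; now {85, 86}
remove-min → 85; now {86}
insert 62 → {62, 86}
insert 53 → {53, 62, 86}
remove-min → 53; now {62, 86}
remove-min → 62; now {86}
insert 81 → {81, 86}
insert 71 → {71, 81, 86}
insert 76 → {71, 76, 81, 86}
remove-min → 71; now {76, 81, 86}
insert 67 → {67, 76, 81, 86}
insert 74 → {67, 74, 76, 81, 86}
remove-min → 67; now {74, 76, 81, 86}
insert 59 → {59, 74, 76, 81, 86}
remove-min → 59; now {74, 76, 81, 86}
insert 61 → {61, 74, 76, 81, 86}

priority queue: 56, 77, 64, 82, 83, 60, 70, 85, 53, 62, 71, 67, 59; FIFO queue: 77, 56, 85, 82, 86, 83, 64, 60, 70, 62, 53, 81, 71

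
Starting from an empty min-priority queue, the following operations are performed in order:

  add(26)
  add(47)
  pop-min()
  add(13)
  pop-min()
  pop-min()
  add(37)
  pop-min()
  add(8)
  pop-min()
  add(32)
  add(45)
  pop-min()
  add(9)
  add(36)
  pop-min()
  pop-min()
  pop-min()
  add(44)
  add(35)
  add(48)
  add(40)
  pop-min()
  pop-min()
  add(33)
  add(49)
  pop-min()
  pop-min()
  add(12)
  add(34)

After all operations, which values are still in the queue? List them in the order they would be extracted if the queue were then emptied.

[12, 34, 48, 49]

insert 26 → {26}
insert 47 → {26, 47}
pop-min → 26; now {47}
insert 13 → {13, 47}
pop-min → 13; now {47}
pop-min → 47; now {}
insert 37 → {37}
pop-min → 37; now {}
insert 8 → {8}
pop-min → 8; now {}
insert 32 → {32}
insert 45 → {32, 45}
pop-min → 32; now {45}
insert 9 → {9, 45}
insert 36 → {9, 36, 45}
pop-min → 9; now {36, 45}
pop-min → 36; now {45}
pop-min → 45; now {}
insert 44 → {44}
insert 35 → {35, 44}
insert 48 → {35, 44, 48}
insert 40 → {35, 40, 44, 48}
pop-min → 35; now {40, 44, 48}
pop-min → 40; now {44, 48}
insert 33 → {33, 44, 48}
insert 49 → {33, 44, 48, 49}
pop-min → 33; now {44, 48, 49}
pop-min → 44; now {48, 49}
insert 12 → {12, 48, 49}
insert 34 → {12, 34, 48, 49}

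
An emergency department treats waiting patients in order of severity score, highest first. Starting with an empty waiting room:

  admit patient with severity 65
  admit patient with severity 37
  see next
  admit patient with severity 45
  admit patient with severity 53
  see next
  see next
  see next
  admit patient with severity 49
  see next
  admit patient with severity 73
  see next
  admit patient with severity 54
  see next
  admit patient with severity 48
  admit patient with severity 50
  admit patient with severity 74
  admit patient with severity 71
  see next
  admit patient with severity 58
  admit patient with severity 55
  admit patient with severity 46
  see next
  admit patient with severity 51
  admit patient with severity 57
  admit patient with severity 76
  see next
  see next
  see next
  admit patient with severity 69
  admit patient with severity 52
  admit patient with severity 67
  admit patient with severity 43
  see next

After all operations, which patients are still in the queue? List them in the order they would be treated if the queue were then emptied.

67 → 55 → 52 → 51 → 50 → 48 → 46 → 43

insert 65 → {65}
insert 37 → {65, 37}
see next → 65; now {37}
insert 45 → {45, 37}
insert 53 → {53, 45, 37}
see next → 53; now {45, 37}
see next → 45; now {37}
see next → 37; now {}
insert 49 → {49}
see next → 49; now {}
insert 73 → {73}
see next → 73; now {}
insert 54 → {54}
see next → 54; now {}
insert 48 → {48}
insert 50 → {50, 48}
insert 74 → {74, 50, 48}
insert 71 → {74, 71, 50, 48}
see next → 74; now {71, 50, 48}
insert 58 → {71, 58, 50, 48}
insert 55 → {71, 58, 55, 50, 48}
insert 46 → {71, 58, 55, 50, 48, 46}
see next → 71; now {58, 55, 50, 48, 46}
insert 51 → {58, 55, 51, 50, 48, 46}
insert 57 → {58, 57, 55, 51, 50, 48, 46}
insert 76 → {76, 58, 57, 55, 51, 50, 48, 46}
see next → 76; now {58, 57, 55, 51, 50, 48, 46}
see next → 58; now {57, 55, 51, 50, 48, 46}
see next → 57; now {55, 51, 50, 48, 46}
insert 69 → {69, 55, 51, 50, 48, 46}
insert 52 → {69, 55, 52, 51, 50, 48, 46}
insert 67 → {69, 67, 55, 52, 51, 50, 48, 46}
insert 43 → {69, 67, 55, 52, 51, 50, 48, 46, 43}
see next → 69; now {67, 55, 52, 51, 50, 48, 46, 43}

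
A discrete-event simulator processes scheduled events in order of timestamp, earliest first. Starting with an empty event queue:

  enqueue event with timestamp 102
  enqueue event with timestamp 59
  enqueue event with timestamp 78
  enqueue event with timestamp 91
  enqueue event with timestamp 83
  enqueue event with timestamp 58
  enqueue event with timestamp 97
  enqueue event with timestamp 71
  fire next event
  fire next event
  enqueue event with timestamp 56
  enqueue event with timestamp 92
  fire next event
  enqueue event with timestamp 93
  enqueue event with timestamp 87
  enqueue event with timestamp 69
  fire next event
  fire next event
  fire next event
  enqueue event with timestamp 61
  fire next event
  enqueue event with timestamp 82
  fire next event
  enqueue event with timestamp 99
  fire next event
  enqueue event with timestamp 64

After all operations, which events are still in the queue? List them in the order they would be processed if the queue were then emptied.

insert 102 → {102}
insert 59 → {59, 102}
insert 78 → {59, 78, 102}
insert 91 → {59, 78, 91, 102}
insert 83 → {59, 78, 83, 91, 102}
insert 58 → {58, 59, 78, 83, 91, 102}
insert 97 → {58, 59, 78, 83, 91, 97, 102}
insert 71 → {58, 59, 71, 78, 83, 91, 97, 102}
fire next event → 58; now {59, 71, 78, 83, 91, 97, 102}
fire next event → 59; now {71, 78, 83, 91, 97, 102}
insert 56 → {56, 71, 78, 83, 91, 97, 102}
insert 92 → {56, 71, 78, 83, 91, 92, 97, 102}
fire next event → 56; now {71, 78, 83, 91, 92, 97, 102}
insert 93 → {71, 78, 83, 91, 92, 93, 97, 102}
insert 87 → {71, 78, 83, 87, 91, 92, 93, 97, 102}
insert 69 → {69, 71, 78, 83, 87, 91, 92, 93, 97, 102}
fire next event → 69; now {71, 78, 83, 87, 91, 92, 93, 97, 102}
fire next event → 71; now {78, 83, 87, 91, 92, 93, 97, 102}
fire next event → 78; now {83, 87, 91, 92, 93, 97, 102}
insert 61 → {61, 83, 87, 91, 92, 93, 97, 102}
fire next event → 61; now {83, 87, 91, 92, 93, 97, 102}
insert 82 → {82, 83, 87, 91, 92, 93, 97, 102}
fire next event → 82; now {83, 87, 91, 92, 93, 97, 102}
insert 99 → {83, 87, 91, 92, 93, 97, 99, 102}
fire next event → 83; now {87, 91, 92, 93, 97, 99, 102}
insert 64 → {64, 87, 91, 92, 93, 97, 99, 102}

64, 87, 91, 92, 93, 97, 99, 102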